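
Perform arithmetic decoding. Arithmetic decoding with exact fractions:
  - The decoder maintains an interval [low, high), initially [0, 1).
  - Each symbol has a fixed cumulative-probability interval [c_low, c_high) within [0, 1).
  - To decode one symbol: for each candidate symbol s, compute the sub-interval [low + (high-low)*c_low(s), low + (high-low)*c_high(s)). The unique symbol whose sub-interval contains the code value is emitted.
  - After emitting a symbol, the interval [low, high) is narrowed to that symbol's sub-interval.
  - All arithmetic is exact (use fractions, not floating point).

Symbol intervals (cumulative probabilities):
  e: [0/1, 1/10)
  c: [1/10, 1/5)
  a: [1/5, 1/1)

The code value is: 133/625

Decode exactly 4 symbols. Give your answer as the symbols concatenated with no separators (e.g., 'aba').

Step 1: interval [0/1, 1/1), width = 1/1 - 0/1 = 1/1
  'e': [0/1 + 1/1*0/1, 0/1 + 1/1*1/10) = [0/1, 1/10)
  'c': [0/1 + 1/1*1/10, 0/1 + 1/1*1/5) = [1/10, 1/5)
  'a': [0/1 + 1/1*1/5, 0/1 + 1/1*1/1) = [1/5, 1/1) <- contains code 133/625
  emit 'a', narrow to [1/5, 1/1)
Step 2: interval [1/5, 1/1), width = 1/1 - 1/5 = 4/5
  'e': [1/5 + 4/5*0/1, 1/5 + 4/5*1/10) = [1/5, 7/25) <- contains code 133/625
  'c': [1/5 + 4/5*1/10, 1/5 + 4/5*1/5) = [7/25, 9/25)
  'a': [1/5 + 4/5*1/5, 1/5 + 4/5*1/1) = [9/25, 1/1)
  emit 'e', narrow to [1/5, 7/25)
Step 3: interval [1/5, 7/25), width = 7/25 - 1/5 = 2/25
  'e': [1/5 + 2/25*0/1, 1/5 + 2/25*1/10) = [1/5, 26/125)
  'c': [1/5 + 2/25*1/10, 1/5 + 2/25*1/5) = [26/125, 27/125) <- contains code 133/625
  'a': [1/5 + 2/25*1/5, 1/5 + 2/25*1/1) = [27/125, 7/25)
  emit 'c', narrow to [26/125, 27/125)
Step 4: interval [26/125, 27/125), width = 27/125 - 26/125 = 1/125
  'e': [26/125 + 1/125*0/1, 26/125 + 1/125*1/10) = [26/125, 261/1250)
  'c': [26/125 + 1/125*1/10, 26/125 + 1/125*1/5) = [261/1250, 131/625)
  'a': [26/125 + 1/125*1/5, 26/125 + 1/125*1/1) = [131/625, 27/125) <- contains code 133/625
  emit 'a', narrow to [131/625, 27/125)

Answer: aeca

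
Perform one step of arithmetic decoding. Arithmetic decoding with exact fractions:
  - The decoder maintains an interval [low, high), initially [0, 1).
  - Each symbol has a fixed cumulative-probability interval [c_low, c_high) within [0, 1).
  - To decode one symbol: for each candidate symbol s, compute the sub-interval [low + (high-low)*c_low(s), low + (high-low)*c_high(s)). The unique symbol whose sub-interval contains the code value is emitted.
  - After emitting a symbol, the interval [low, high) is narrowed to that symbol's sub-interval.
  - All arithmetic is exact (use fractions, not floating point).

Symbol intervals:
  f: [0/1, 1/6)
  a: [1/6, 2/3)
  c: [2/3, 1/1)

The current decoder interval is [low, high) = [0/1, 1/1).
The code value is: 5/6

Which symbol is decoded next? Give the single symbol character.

Answer: c

Derivation:
Interval width = high − low = 1/1 − 0/1 = 1/1
Scaled code = (code − low) / width = (5/6 − 0/1) / 1/1 = 5/6
  f: [0/1, 1/6) 
  a: [1/6, 2/3) 
  c: [2/3, 1/1) ← scaled code falls here ✓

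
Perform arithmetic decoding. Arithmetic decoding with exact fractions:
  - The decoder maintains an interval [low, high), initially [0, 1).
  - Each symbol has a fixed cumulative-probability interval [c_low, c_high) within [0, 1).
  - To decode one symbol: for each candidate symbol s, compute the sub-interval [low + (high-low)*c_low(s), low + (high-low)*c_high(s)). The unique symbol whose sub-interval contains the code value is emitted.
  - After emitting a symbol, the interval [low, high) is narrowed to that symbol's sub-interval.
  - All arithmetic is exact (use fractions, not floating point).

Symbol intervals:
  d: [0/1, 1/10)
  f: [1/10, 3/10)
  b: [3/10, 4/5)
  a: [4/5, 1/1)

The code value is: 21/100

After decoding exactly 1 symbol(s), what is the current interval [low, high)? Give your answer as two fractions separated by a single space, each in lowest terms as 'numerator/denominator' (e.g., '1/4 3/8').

Step 1: interval [0/1, 1/1), width = 1/1 - 0/1 = 1/1
  'd': [0/1 + 1/1*0/1, 0/1 + 1/1*1/10) = [0/1, 1/10)
  'f': [0/1 + 1/1*1/10, 0/1 + 1/1*3/10) = [1/10, 3/10) <- contains code 21/100
  'b': [0/1 + 1/1*3/10, 0/1 + 1/1*4/5) = [3/10, 4/5)
  'a': [0/1 + 1/1*4/5, 0/1 + 1/1*1/1) = [4/5, 1/1)
  emit 'f', narrow to [1/10, 3/10)

Answer: 1/10 3/10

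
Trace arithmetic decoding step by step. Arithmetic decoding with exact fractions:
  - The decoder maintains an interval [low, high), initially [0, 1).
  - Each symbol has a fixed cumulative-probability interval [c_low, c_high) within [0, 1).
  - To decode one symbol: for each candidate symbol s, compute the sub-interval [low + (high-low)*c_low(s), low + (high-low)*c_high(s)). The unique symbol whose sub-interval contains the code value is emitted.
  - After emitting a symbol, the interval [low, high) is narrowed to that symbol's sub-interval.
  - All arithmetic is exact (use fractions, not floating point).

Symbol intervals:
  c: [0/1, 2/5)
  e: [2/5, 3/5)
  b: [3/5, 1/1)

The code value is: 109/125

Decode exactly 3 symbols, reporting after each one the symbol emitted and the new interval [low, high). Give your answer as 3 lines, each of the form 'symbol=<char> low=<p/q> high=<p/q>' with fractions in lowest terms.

Step 1: interval [0/1, 1/1), width = 1/1 - 0/1 = 1/1
  'c': [0/1 + 1/1*0/1, 0/1 + 1/1*2/5) = [0/1, 2/5)
  'e': [0/1 + 1/1*2/5, 0/1 + 1/1*3/5) = [2/5, 3/5)
  'b': [0/1 + 1/1*3/5, 0/1 + 1/1*1/1) = [3/5, 1/1) <- contains code 109/125
  emit 'b', narrow to [3/5, 1/1)
Step 2: interval [3/5, 1/1), width = 1/1 - 3/5 = 2/5
  'c': [3/5 + 2/5*0/1, 3/5 + 2/5*2/5) = [3/5, 19/25)
  'e': [3/5 + 2/5*2/5, 3/5 + 2/5*3/5) = [19/25, 21/25)
  'b': [3/5 + 2/5*3/5, 3/5 + 2/5*1/1) = [21/25, 1/1) <- contains code 109/125
  emit 'b', narrow to [21/25, 1/1)
Step 3: interval [21/25, 1/1), width = 1/1 - 21/25 = 4/25
  'c': [21/25 + 4/25*0/1, 21/25 + 4/25*2/5) = [21/25, 113/125) <- contains code 109/125
  'e': [21/25 + 4/25*2/5, 21/25 + 4/25*3/5) = [113/125, 117/125)
  'b': [21/25 + 4/25*3/5, 21/25 + 4/25*1/1) = [117/125, 1/1)
  emit 'c', narrow to [21/25, 113/125)

Answer: symbol=b low=3/5 high=1/1
symbol=b low=21/25 high=1/1
symbol=c low=21/25 high=113/125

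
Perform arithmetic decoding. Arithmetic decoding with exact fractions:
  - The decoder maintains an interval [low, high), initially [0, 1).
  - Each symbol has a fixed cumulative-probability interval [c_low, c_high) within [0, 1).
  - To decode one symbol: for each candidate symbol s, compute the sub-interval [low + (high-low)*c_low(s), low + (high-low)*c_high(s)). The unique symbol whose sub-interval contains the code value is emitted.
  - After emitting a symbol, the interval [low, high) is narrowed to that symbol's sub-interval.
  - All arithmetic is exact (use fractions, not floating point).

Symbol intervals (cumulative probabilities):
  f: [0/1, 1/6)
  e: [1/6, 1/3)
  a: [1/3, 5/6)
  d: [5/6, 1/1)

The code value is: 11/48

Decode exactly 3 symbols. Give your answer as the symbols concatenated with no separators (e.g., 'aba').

Step 1: interval [0/1, 1/1), width = 1/1 - 0/1 = 1/1
  'f': [0/1 + 1/1*0/1, 0/1 + 1/1*1/6) = [0/1, 1/6)
  'e': [0/1 + 1/1*1/6, 0/1 + 1/1*1/3) = [1/6, 1/3) <- contains code 11/48
  'a': [0/1 + 1/1*1/3, 0/1 + 1/1*5/6) = [1/3, 5/6)
  'd': [0/1 + 1/1*5/6, 0/1 + 1/1*1/1) = [5/6, 1/1)
  emit 'e', narrow to [1/6, 1/3)
Step 2: interval [1/6, 1/3), width = 1/3 - 1/6 = 1/6
  'f': [1/6 + 1/6*0/1, 1/6 + 1/6*1/6) = [1/6, 7/36)
  'e': [1/6 + 1/6*1/6, 1/6 + 1/6*1/3) = [7/36, 2/9)
  'a': [1/6 + 1/6*1/3, 1/6 + 1/6*5/6) = [2/9, 11/36) <- contains code 11/48
  'd': [1/6 + 1/6*5/6, 1/6 + 1/6*1/1) = [11/36, 1/3)
  emit 'a', narrow to [2/9, 11/36)
Step 3: interval [2/9, 11/36), width = 11/36 - 2/9 = 1/12
  'f': [2/9 + 1/12*0/1, 2/9 + 1/12*1/6) = [2/9, 17/72) <- contains code 11/48
  'e': [2/9 + 1/12*1/6, 2/9 + 1/12*1/3) = [17/72, 1/4)
  'a': [2/9 + 1/12*1/3, 2/9 + 1/12*5/6) = [1/4, 7/24)
  'd': [2/9 + 1/12*5/6, 2/9 + 1/12*1/1) = [7/24, 11/36)
  emit 'f', narrow to [2/9, 17/72)

Answer: eaf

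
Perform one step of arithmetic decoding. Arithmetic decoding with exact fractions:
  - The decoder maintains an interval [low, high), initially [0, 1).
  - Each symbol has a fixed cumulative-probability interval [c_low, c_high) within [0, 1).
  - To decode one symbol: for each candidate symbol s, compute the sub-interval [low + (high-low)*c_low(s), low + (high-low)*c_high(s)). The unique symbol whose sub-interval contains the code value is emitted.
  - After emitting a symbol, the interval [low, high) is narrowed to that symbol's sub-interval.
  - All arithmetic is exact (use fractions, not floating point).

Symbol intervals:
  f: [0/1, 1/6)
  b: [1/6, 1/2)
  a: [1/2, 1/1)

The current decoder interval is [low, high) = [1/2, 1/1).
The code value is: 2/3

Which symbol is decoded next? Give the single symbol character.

Answer: b

Derivation:
Interval width = high − low = 1/1 − 1/2 = 1/2
Scaled code = (code − low) / width = (2/3 − 1/2) / 1/2 = 1/3
  f: [0/1, 1/6) 
  b: [1/6, 1/2) ← scaled code falls here ✓
  a: [1/2, 1/1) 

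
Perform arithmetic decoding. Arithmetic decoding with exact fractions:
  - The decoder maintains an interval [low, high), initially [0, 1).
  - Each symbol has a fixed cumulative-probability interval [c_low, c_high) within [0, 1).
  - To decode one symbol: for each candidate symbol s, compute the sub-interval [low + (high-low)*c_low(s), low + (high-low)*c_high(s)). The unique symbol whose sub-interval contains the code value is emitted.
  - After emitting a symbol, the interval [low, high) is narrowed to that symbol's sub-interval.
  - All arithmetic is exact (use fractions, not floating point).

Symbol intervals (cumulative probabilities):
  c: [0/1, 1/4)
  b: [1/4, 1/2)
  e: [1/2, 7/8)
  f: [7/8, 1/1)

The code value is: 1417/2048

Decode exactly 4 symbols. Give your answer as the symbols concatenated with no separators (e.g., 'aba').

Step 1: interval [0/1, 1/1), width = 1/1 - 0/1 = 1/1
  'c': [0/1 + 1/1*0/1, 0/1 + 1/1*1/4) = [0/1, 1/4)
  'b': [0/1 + 1/1*1/4, 0/1 + 1/1*1/2) = [1/4, 1/2)
  'e': [0/1 + 1/1*1/2, 0/1 + 1/1*7/8) = [1/2, 7/8) <- contains code 1417/2048
  'f': [0/1 + 1/1*7/8, 0/1 + 1/1*1/1) = [7/8, 1/1)
  emit 'e', narrow to [1/2, 7/8)
Step 2: interval [1/2, 7/8), width = 7/8 - 1/2 = 3/8
  'c': [1/2 + 3/8*0/1, 1/2 + 3/8*1/4) = [1/2, 19/32)
  'b': [1/2 + 3/8*1/4, 1/2 + 3/8*1/2) = [19/32, 11/16)
  'e': [1/2 + 3/8*1/2, 1/2 + 3/8*7/8) = [11/16, 53/64) <- contains code 1417/2048
  'f': [1/2 + 3/8*7/8, 1/2 + 3/8*1/1) = [53/64, 7/8)
  emit 'e', narrow to [11/16, 53/64)
Step 3: interval [11/16, 53/64), width = 53/64 - 11/16 = 9/64
  'c': [11/16 + 9/64*0/1, 11/16 + 9/64*1/4) = [11/16, 185/256) <- contains code 1417/2048
  'b': [11/16 + 9/64*1/4, 11/16 + 9/64*1/2) = [185/256, 97/128)
  'e': [11/16 + 9/64*1/2, 11/16 + 9/64*7/8) = [97/128, 415/512)
  'f': [11/16 + 9/64*7/8, 11/16 + 9/64*1/1) = [415/512, 53/64)
  emit 'c', narrow to [11/16, 185/256)
Step 4: interval [11/16, 185/256), width = 185/256 - 11/16 = 9/256
  'c': [11/16 + 9/256*0/1, 11/16 + 9/256*1/4) = [11/16, 713/1024) <- contains code 1417/2048
  'b': [11/16 + 9/256*1/4, 11/16 + 9/256*1/2) = [713/1024, 361/512)
  'e': [11/16 + 9/256*1/2, 11/16 + 9/256*7/8) = [361/512, 1471/2048)
  'f': [11/16 + 9/256*7/8, 11/16 + 9/256*1/1) = [1471/2048, 185/256)
  emit 'c', narrow to [11/16, 713/1024)

Answer: eecc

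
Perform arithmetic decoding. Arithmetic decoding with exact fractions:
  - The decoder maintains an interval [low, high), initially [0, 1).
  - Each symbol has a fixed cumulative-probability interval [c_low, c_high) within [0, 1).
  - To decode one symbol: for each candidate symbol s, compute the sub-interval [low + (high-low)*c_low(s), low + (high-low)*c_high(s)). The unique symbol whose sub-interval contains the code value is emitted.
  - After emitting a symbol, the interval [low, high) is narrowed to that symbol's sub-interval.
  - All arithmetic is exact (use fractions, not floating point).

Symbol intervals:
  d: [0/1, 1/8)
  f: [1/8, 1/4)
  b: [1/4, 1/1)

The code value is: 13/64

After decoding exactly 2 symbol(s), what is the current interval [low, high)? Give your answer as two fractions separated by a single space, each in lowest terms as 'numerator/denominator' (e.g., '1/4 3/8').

Answer: 5/32 1/4

Derivation:
Step 1: interval [0/1, 1/1), width = 1/1 - 0/1 = 1/1
  'd': [0/1 + 1/1*0/1, 0/1 + 1/1*1/8) = [0/1, 1/8)
  'f': [0/1 + 1/1*1/8, 0/1 + 1/1*1/4) = [1/8, 1/4) <- contains code 13/64
  'b': [0/1 + 1/1*1/4, 0/1 + 1/1*1/1) = [1/4, 1/1)
  emit 'f', narrow to [1/8, 1/4)
Step 2: interval [1/8, 1/4), width = 1/4 - 1/8 = 1/8
  'd': [1/8 + 1/8*0/1, 1/8 + 1/8*1/8) = [1/8, 9/64)
  'f': [1/8 + 1/8*1/8, 1/8 + 1/8*1/4) = [9/64, 5/32)
  'b': [1/8 + 1/8*1/4, 1/8 + 1/8*1/1) = [5/32, 1/4) <- contains code 13/64
  emit 'b', narrow to [5/32, 1/4)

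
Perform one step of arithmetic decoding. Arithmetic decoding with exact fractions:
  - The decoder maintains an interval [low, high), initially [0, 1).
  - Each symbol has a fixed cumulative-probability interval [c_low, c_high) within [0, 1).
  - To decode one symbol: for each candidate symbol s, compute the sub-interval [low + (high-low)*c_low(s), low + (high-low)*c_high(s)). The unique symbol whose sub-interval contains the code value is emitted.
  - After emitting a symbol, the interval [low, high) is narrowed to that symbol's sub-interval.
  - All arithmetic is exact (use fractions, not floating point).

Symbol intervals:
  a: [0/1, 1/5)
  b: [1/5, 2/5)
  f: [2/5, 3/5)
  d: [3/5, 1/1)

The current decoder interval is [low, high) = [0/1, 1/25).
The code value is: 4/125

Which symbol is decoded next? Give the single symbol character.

Interval width = high − low = 1/25 − 0/1 = 1/25
Scaled code = (code − low) / width = (4/125 − 0/1) / 1/25 = 4/5
  a: [0/1, 1/5) 
  b: [1/5, 2/5) 
  f: [2/5, 3/5) 
  d: [3/5, 1/1) ← scaled code falls here ✓

Answer: d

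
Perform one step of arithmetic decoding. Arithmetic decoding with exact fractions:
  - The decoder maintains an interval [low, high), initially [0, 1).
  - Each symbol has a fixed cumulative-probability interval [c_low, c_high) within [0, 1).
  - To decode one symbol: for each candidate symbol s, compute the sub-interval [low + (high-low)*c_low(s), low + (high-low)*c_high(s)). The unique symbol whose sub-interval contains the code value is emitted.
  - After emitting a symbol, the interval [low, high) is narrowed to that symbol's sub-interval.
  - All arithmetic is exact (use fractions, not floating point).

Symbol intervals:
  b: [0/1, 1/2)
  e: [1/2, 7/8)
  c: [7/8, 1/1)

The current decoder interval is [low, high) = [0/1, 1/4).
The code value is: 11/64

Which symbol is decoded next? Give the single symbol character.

Answer: e

Derivation:
Interval width = high − low = 1/4 − 0/1 = 1/4
Scaled code = (code − low) / width = (11/64 − 0/1) / 1/4 = 11/16
  b: [0/1, 1/2) 
  e: [1/2, 7/8) ← scaled code falls here ✓
  c: [7/8, 1/1) 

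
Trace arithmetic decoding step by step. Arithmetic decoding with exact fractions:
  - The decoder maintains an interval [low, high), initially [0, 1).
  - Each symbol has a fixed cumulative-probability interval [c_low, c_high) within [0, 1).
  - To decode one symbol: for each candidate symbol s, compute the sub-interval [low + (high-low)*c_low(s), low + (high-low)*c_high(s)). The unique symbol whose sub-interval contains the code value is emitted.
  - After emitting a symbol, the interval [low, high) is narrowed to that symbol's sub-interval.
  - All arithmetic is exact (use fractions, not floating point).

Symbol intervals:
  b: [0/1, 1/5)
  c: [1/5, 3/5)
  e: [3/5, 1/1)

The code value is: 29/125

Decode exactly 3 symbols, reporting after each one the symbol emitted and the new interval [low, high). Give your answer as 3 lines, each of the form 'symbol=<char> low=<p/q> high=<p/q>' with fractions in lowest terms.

Answer: symbol=c low=1/5 high=3/5
symbol=b low=1/5 high=7/25
symbol=c low=27/125 high=31/125

Derivation:
Step 1: interval [0/1, 1/1), width = 1/1 - 0/1 = 1/1
  'b': [0/1 + 1/1*0/1, 0/1 + 1/1*1/5) = [0/1, 1/5)
  'c': [0/1 + 1/1*1/5, 0/1 + 1/1*3/5) = [1/5, 3/5) <- contains code 29/125
  'e': [0/1 + 1/1*3/5, 0/1 + 1/1*1/1) = [3/5, 1/1)
  emit 'c', narrow to [1/5, 3/5)
Step 2: interval [1/5, 3/5), width = 3/5 - 1/5 = 2/5
  'b': [1/5 + 2/5*0/1, 1/5 + 2/5*1/5) = [1/5, 7/25) <- contains code 29/125
  'c': [1/5 + 2/5*1/5, 1/5 + 2/5*3/5) = [7/25, 11/25)
  'e': [1/5 + 2/5*3/5, 1/5 + 2/5*1/1) = [11/25, 3/5)
  emit 'b', narrow to [1/5, 7/25)
Step 3: interval [1/5, 7/25), width = 7/25 - 1/5 = 2/25
  'b': [1/5 + 2/25*0/1, 1/5 + 2/25*1/5) = [1/5, 27/125)
  'c': [1/5 + 2/25*1/5, 1/5 + 2/25*3/5) = [27/125, 31/125) <- contains code 29/125
  'e': [1/5 + 2/25*3/5, 1/5 + 2/25*1/1) = [31/125, 7/25)
  emit 'c', narrow to [27/125, 31/125)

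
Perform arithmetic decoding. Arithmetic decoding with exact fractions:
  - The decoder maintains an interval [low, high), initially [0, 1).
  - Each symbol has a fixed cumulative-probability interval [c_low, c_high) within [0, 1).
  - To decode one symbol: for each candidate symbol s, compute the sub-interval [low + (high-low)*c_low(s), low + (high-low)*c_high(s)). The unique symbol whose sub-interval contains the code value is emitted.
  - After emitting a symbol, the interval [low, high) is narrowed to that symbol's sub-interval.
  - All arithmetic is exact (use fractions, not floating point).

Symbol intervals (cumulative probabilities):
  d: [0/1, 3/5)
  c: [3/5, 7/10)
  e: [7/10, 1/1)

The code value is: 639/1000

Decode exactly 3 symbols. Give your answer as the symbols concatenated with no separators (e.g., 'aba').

Answer: cdc

Derivation:
Step 1: interval [0/1, 1/1), width = 1/1 - 0/1 = 1/1
  'd': [0/1 + 1/1*0/1, 0/1 + 1/1*3/5) = [0/1, 3/5)
  'c': [0/1 + 1/1*3/5, 0/1 + 1/1*7/10) = [3/5, 7/10) <- contains code 639/1000
  'e': [0/1 + 1/1*7/10, 0/1 + 1/1*1/1) = [7/10, 1/1)
  emit 'c', narrow to [3/5, 7/10)
Step 2: interval [3/5, 7/10), width = 7/10 - 3/5 = 1/10
  'd': [3/5 + 1/10*0/1, 3/5 + 1/10*3/5) = [3/5, 33/50) <- contains code 639/1000
  'c': [3/5 + 1/10*3/5, 3/5 + 1/10*7/10) = [33/50, 67/100)
  'e': [3/5 + 1/10*7/10, 3/5 + 1/10*1/1) = [67/100, 7/10)
  emit 'd', narrow to [3/5, 33/50)
Step 3: interval [3/5, 33/50), width = 33/50 - 3/5 = 3/50
  'd': [3/5 + 3/50*0/1, 3/5 + 3/50*3/5) = [3/5, 159/250)
  'c': [3/5 + 3/50*3/5, 3/5 + 3/50*7/10) = [159/250, 321/500) <- contains code 639/1000
  'e': [3/5 + 3/50*7/10, 3/5 + 3/50*1/1) = [321/500, 33/50)
  emit 'c', narrow to [159/250, 321/500)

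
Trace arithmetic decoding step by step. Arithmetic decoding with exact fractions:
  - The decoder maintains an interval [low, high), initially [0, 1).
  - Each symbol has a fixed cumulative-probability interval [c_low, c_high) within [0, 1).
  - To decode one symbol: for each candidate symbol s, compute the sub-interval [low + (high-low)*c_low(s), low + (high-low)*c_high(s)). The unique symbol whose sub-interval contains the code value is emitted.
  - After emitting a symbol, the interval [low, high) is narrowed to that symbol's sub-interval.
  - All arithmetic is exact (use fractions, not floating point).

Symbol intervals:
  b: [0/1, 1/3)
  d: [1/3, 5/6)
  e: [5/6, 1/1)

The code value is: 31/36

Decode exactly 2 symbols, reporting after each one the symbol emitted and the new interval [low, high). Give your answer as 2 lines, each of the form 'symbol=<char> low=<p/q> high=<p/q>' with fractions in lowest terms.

Step 1: interval [0/1, 1/1), width = 1/1 - 0/1 = 1/1
  'b': [0/1 + 1/1*0/1, 0/1 + 1/1*1/3) = [0/1, 1/3)
  'd': [0/1 + 1/1*1/3, 0/1 + 1/1*5/6) = [1/3, 5/6)
  'e': [0/1 + 1/1*5/6, 0/1 + 1/1*1/1) = [5/6, 1/1) <- contains code 31/36
  emit 'e', narrow to [5/6, 1/1)
Step 2: interval [5/6, 1/1), width = 1/1 - 5/6 = 1/6
  'b': [5/6 + 1/6*0/1, 5/6 + 1/6*1/3) = [5/6, 8/9) <- contains code 31/36
  'd': [5/6 + 1/6*1/3, 5/6 + 1/6*5/6) = [8/9, 35/36)
  'e': [5/6 + 1/6*5/6, 5/6 + 1/6*1/1) = [35/36, 1/1)
  emit 'b', narrow to [5/6, 8/9)

Answer: symbol=e low=5/6 high=1/1
symbol=b low=5/6 high=8/9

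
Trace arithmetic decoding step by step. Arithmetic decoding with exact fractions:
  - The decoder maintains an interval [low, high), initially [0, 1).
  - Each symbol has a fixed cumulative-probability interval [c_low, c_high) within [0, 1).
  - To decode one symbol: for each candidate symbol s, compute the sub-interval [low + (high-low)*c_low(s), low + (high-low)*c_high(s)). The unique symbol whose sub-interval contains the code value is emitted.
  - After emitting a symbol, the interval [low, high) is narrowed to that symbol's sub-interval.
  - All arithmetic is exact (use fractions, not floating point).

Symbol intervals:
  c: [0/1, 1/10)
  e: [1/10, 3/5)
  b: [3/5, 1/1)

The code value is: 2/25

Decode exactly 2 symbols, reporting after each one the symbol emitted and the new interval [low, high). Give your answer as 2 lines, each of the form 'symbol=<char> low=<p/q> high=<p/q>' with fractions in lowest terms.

Answer: symbol=c low=0/1 high=1/10
symbol=b low=3/50 high=1/10

Derivation:
Step 1: interval [0/1, 1/1), width = 1/1 - 0/1 = 1/1
  'c': [0/1 + 1/1*0/1, 0/1 + 1/1*1/10) = [0/1, 1/10) <- contains code 2/25
  'e': [0/1 + 1/1*1/10, 0/1 + 1/1*3/5) = [1/10, 3/5)
  'b': [0/1 + 1/1*3/5, 0/1 + 1/1*1/1) = [3/5, 1/1)
  emit 'c', narrow to [0/1, 1/10)
Step 2: interval [0/1, 1/10), width = 1/10 - 0/1 = 1/10
  'c': [0/1 + 1/10*0/1, 0/1 + 1/10*1/10) = [0/1, 1/100)
  'e': [0/1 + 1/10*1/10, 0/1 + 1/10*3/5) = [1/100, 3/50)
  'b': [0/1 + 1/10*3/5, 0/1 + 1/10*1/1) = [3/50, 1/10) <- contains code 2/25
  emit 'b', narrow to [3/50, 1/10)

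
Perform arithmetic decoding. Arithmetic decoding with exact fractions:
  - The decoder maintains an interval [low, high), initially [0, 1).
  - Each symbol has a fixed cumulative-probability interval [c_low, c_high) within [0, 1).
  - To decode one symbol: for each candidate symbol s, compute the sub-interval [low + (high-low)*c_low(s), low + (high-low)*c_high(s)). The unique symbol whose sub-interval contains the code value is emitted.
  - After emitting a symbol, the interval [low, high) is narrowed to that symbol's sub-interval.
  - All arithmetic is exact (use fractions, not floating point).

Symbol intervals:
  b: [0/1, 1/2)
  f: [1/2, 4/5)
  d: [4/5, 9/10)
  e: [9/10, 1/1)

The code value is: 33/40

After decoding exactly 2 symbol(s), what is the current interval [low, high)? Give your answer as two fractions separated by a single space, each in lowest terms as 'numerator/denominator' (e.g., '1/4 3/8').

Answer: 4/5 17/20

Derivation:
Step 1: interval [0/1, 1/1), width = 1/1 - 0/1 = 1/1
  'b': [0/1 + 1/1*0/1, 0/1 + 1/1*1/2) = [0/1, 1/2)
  'f': [0/1 + 1/1*1/2, 0/1 + 1/1*4/5) = [1/2, 4/5)
  'd': [0/1 + 1/1*4/5, 0/1 + 1/1*9/10) = [4/5, 9/10) <- contains code 33/40
  'e': [0/1 + 1/1*9/10, 0/1 + 1/1*1/1) = [9/10, 1/1)
  emit 'd', narrow to [4/5, 9/10)
Step 2: interval [4/5, 9/10), width = 9/10 - 4/5 = 1/10
  'b': [4/5 + 1/10*0/1, 4/5 + 1/10*1/2) = [4/5, 17/20) <- contains code 33/40
  'f': [4/5 + 1/10*1/2, 4/5 + 1/10*4/5) = [17/20, 22/25)
  'd': [4/5 + 1/10*4/5, 4/5 + 1/10*9/10) = [22/25, 89/100)
  'e': [4/5 + 1/10*9/10, 4/5 + 1/10*1/1) = [89/100, 9/10)
  emit 'b', narrow to [4/5, 17/20)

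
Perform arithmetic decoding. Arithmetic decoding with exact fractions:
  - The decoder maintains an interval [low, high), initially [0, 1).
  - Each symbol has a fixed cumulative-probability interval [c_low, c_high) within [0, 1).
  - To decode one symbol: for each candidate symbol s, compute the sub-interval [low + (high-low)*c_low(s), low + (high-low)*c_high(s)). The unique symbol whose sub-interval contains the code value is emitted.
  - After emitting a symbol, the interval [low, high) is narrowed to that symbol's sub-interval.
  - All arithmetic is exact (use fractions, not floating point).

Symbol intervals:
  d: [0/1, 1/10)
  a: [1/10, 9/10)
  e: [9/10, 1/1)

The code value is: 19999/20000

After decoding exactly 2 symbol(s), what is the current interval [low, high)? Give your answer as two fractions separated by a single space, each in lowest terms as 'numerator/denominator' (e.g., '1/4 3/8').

Answer: 99/100 1/1

Derivation:
Step 1: interval [0/1, 1/1), width = 1/1 - 0/1 = 1/1
  'd': [0/1 + 1/1*0/1, 0/1 + 1/1*1/10) = [0/1, 1/10)
  'a': [0/1 + 1/1*1/10, 0/1 + 1/1*9/10) = [1/10, 9/10)
  'e': [0/1 + 1/1*9/10, 0/1 + 1/1*1/1) = [9/10, 1/1) <- contains code 19999/20000
  emit 'e', narrow to [9/10, 1/1)
Step 2: interval [9/10, 1/1), width = 1/1 - 9/10 = 1/10
  'd': [9/10 + 1/10*0/1, 9/10 + 1/10*1/10) = [9/10, 91/100)
  'a': [9/10 + 1/10*1/10, 9/10 + 1/10*9/10) = [91/100, 99/100)
  'e': [9/10 + 1/10*9/10, 9/10 + 1/10*1/1) = [99/100, 1/1) <- contains code 19999/20000
  emit 'e', narrow to [99/100, 1/1)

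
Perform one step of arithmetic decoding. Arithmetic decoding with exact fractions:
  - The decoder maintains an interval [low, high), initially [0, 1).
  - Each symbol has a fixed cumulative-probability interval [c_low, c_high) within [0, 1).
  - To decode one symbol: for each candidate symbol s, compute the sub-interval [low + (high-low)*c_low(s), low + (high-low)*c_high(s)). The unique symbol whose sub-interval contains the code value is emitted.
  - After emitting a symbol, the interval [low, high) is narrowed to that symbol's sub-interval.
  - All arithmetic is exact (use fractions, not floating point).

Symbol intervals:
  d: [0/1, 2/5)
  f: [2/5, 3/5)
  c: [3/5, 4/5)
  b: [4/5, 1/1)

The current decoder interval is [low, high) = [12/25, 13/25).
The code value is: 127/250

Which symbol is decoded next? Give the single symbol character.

Interval width = high − low = 13/25 − 12/25 = 1/25
Scaled code = (code − low) / width = (127/250 − 12/25) / 1/25 = 7/10
  d: [0/1, 2/5) 
  f: [2/5, 3/5) 
  c: [3/5, 4/5) ← scaled code falls here ✓
  b: [4/5, 1/1) 

Answer: c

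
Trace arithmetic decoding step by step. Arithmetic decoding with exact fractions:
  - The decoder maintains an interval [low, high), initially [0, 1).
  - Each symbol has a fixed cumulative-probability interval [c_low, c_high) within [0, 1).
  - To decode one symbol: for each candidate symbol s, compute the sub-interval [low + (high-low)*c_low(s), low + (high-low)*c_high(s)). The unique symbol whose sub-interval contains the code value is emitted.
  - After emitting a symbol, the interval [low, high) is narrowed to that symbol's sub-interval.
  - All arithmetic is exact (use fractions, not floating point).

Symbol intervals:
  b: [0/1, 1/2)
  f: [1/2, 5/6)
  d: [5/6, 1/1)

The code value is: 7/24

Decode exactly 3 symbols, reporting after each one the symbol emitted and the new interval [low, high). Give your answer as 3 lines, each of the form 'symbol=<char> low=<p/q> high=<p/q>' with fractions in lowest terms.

Step 1: interval [0/1, 1/1), width = 1/1 - 0/1 = 1/1
  'b': [0/1 + 1/1*0/1, 0/1 + 1/1*1/2) = [0/1, 1/2) <- contains code 7/24
  'f': [0/1 + 1/1*1/2, 0/1 + 1/1*5/6) = [1/2, 5/6)
  'd': [0/1 + 1/1*5/6, 0/1 + 1/1*1/1) = [5/6, 1/1)
  emit 'b', narrow to [0/1, 1/2)
Step 2: interval [0/1, 1/2), width = 1/2 - 0/1 = 1/2
  'b': [0/1 + 1/2*0/1, 0/1 + 1/2*1/2) = [0/1, 1/4)
  'f': [0/1 + 1/2*1/2, 0/1 + 1/2*5/6) = [1/4, 5/12) <- contains code 7/24
  'd': [0/1 + 1/2*5/6, 0/1 + 1/2*1/1) = [5/12, 1/2)
  emit 'f', narrow to [1/4, 5/12)
Step 3: interval [1/4, 5/12), width = 5/12 - 1/4 = 1/6
  'b': [1/4 + 1/6*0/1, 1/4 + 1/6*1/2) = [1/4, 1/3) <- contains code 7/24
  'f': [1/4 + 1/6*1/2, 1/4 + 1/6*5/6) = [1/3, 7/18)
  'd': [1/4 + 1/6*5/6, 1/4 + 1/6*1/1) = [7/18, 5/12)
  emit 'b', narrow to [1/4, 1/3)

Answer: symbol=b low=0/1 high=1/2
symbol=f low=1/4 high=5/12
symbol=b low=1/4 high=1/3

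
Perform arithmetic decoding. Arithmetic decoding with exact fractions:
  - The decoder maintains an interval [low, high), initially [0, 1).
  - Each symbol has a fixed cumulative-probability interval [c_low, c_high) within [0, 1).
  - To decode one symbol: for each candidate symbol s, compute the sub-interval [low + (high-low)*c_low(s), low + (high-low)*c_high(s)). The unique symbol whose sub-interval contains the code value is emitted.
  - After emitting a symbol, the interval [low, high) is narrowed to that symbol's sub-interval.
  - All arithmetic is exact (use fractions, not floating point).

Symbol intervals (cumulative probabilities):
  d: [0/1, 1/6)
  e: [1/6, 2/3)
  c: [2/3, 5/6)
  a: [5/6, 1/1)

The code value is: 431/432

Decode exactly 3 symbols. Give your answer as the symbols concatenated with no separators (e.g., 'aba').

Step 1: interval [0/1, 1/1), width = 1/1 - 0/1 = 1/1
  'd': [0/1 + 1/1*0/1, 0/1 + 1/1*1/6) = [0/1, 1/6)
  'e': [0/1 + 1/1*1/6, 0/1 + 1/1*2/3) = [1/6, 2/3)
  'c': [0/1 + 1/1*2/3, 0/1 + 1/1*5/6) = [2/3, 5/6)
  'a': [0/1 + 1/1*5/6, 0/1 + 1/1*1/1) = [5/6, 1/1) <- contains code 431/432
  emit 'a', narrow to [5/6, 1/1)
Step 2: interval [5/6, 1/1), width = 1/1 - 5/6 = 1/6
  'd': [5/6 + 1/6*0/1, 5/6 + 1/6*1/6) = [5/6, 31/36)
  'e': [5/6 + 1/6*1/6, 5/6 + 1/6*2/3) = [31/36, 17/18)
  'c': [5/6 + 1/6*2/3, 5/6 + 1/6*5/6) = [17/18, 35/36)
  'a': [5/6 + 1/6*5/6, 5/6 + 1/6*1/1) = [35/36, 1/1) <- contains code 431/432
  emit 'a', narrow to [35/36, 1/1)
Step 3: interval [35/36, 1/1), width = 1/1 - 35/36 = 1/36
  'd': [35/36 + 1/36*0/1, 35/36 + 1/36*1/6) = [35/36, 211/216)
  'e': [35/36 + 1/36*1/6, 35/36 + 1/36*2/3) = [211/216, 107/108)
  'c': [35/36 + 1/36*2/3, 35/36 + 1/36*5/6) = [107/108, 215/216)
  'a': [35/36 + 1/36*5/6, 35/36 + 1/36*1/1) = [215/216, 1/1) <- contains code 431/432
  emit 'a', narrow to [215/216, 1/1)

Answer: aaa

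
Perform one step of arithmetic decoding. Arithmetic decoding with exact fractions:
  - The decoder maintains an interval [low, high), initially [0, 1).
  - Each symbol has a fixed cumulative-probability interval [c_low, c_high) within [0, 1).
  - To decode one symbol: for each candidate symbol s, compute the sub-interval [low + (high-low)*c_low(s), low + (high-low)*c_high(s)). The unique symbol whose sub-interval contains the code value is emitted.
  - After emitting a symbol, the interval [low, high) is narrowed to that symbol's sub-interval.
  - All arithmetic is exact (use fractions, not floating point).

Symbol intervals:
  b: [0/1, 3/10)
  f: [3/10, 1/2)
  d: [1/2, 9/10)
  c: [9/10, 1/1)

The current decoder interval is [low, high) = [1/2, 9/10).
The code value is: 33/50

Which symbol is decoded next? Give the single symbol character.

Interval width = high − low = 9/10 − 1/2 = 2/5
Scaled code = (code − low) / width = (33/50 − 1/2) / 2/5 = 2/5
  b: [0/1, 3/10) 
  f: [3/10, 1/2) ← scaled code falls here ✓
  d: [1/2, 9/10) 
  c: [9/10, 1/1) 

Answer: f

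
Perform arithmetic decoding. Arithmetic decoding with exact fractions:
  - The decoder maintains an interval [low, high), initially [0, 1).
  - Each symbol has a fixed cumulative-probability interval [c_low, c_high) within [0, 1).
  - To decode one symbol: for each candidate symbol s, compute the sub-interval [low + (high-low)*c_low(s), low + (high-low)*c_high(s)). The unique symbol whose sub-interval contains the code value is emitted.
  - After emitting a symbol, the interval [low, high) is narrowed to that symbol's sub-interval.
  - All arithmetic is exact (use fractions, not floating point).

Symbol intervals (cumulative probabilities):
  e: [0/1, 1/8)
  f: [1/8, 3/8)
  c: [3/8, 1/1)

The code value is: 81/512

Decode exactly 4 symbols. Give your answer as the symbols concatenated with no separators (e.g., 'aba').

Step 1: interval [0/1, 1/1), width = 1/1 - 0/1 = 1/1
  'e': [0/1 + 1/1*0/1, 0/1 + 1/1*1/8) = [0/1, 1/8)
  'f': [0/1 + 1/1*1/8, 0/1 + 1/1*3/8) = [1/8, 3/8) <- contains code 81/512
  'c': [0/1 + 1/1*3/8, 0/1 + 1/1*1/1) = [3/8, 1/1)
  emit 'f', narrow to [1/8, 3/8)
Step 2: interval [1/8, 3/8), width = 3/8 - 1/8 = 1/4
  'e': [1/8 + 1/4*0/1, 1/8 + 1/4*1/8) = [1/8, 5/32)
  'f': [1/8 + 1/4*1/8, 1/8 + 1/4*3/8) = [5/32, 7/32) <- contains code 81/512
  'c': [1/8 + 1/4*3/8, 1/8 + 1/4*1/1) = [7/32, 3/8)
  emit 'f', narrow to [5/32, 7/32)
Step 3: interval [5/32, 7/32), width = 7/32 - 5/32 = 1/16
  'e': [5/32 + 1/16*0/1, 5/32 + 1/16*1/8) = [5/32, 21/128) <- contains code 81/512
  'f': [5/32 + 1/16*1/8, 5/32 + 1/16*3/8) = [21/128, 23/128)
  'c': [5/32 + 1/16*3/8, 5/32 + 1/16*1/1) = [23/128, 7/32)
  emit 'e', narrow to [5/32, 21/128)
Step 4: interval [5/32, 21/128), width = 21/128 - 5/32 = 1/128
  'e': [5/32 + 1/128*0/1, 5/32 + 1/128*1/8) = [5/32, 161/1024)
  'f': [5/32 + 1/128*1/8, 5/32 + 1/128*3/8) = [161/1024, 163/1024) <- contains code 81/512
  'c': [5/32 + 1/128*3/8, 5/32 + 1/128*1/1) = [163/1024, 21/128)
  emit 'f', narrow to [161/1024, 163/1024)

Answer: ffef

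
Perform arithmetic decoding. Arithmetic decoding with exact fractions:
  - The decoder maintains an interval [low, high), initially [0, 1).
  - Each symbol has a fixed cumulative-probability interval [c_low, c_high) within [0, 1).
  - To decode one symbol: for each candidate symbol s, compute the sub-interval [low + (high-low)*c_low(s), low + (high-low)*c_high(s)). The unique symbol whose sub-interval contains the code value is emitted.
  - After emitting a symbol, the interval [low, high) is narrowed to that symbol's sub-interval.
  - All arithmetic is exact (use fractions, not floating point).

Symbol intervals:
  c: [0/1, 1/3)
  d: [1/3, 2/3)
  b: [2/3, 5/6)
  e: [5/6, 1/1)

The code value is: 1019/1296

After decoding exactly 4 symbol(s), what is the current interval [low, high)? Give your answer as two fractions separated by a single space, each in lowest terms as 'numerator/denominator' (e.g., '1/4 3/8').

Step 1: interval [0/1, 1/1), width = 1/1 - 0/1 = 1/1
  'c': [0/1 + 1/1*0/1, 0/1 + 1/1*1/3) = [0/1, 1/3)
  'd': [0/1 + 1/1*1/3, 0/1 + 1/1*2/3) = [1/3, 2/3)
  'b': [0/1 + 1/1*2/3, 0/1 + 1/1*5/6) = [2/3, 5/6) <- contains code 1019/1296
  'e': [0/1 + 1/1*5/6, 0/1 + 1/1*1/1) = [5/6, 1/1)
  emit 'b', narrow to [2/3, 5/6)
Step 2: interval [2/3, 5/6), width = 5/6 - 2/3 = 1/6
  'c': [2/3 + 1/6*0/1, 2/3 + 1/6*1/3) = [2/3, 13/18)
  'd': [2/3 + 1/6*1/3, 2/3 + 1/6*2/3) = [13/18, 7/9)
  'b': [2/3 + 1/6*2/3, 2/3 + 1/6*5/6) = [7/9, 29/36) <- contains code 1019/1296
  'e': [2/3 + 1/6*5/6, 2/3 + 1/6*1/1) = [29/36, 5/6)
  emit 'b', narrow to [7/9, 29/36)
Step 3: interval [7/9, 29/36), width = 29/36 - 7/9 = 1/36
  'c': [7/9 + 1/36*0/1, 7/9 + 1/36*1/3) = [7/9, 85/108) <- contains code 1019/1296
  'd': [7/9 + 1/36*1/3, 7/9 + 1/36*2/3) = [85/108, 43/54)
  'b': [7/9 + 1/36*2/3, 7/9 + 1/36*5/6) = [43/54, 173/216)
  'e': [7/9 + 1/36*5/6, 7/9 + 1/36*1/1) = [173/216, 29/36)
  emit 'c', narrow to [7/9, 85/108)
Step 4: interval [7/9, 85/108), width = 85/108 - 7/9 = 1/108
  'c': [7/9 + 1/108*0/1, 7/9 + 1/108*1/3) = [7/9, 253/324)
  'd': [7/9 + 1/108*1/3, 7/9 + 1/108*2/3) = [253/324, 127/162)
  'b': [7/9 + 1/108*2/3, 7/9 + 1/108*5/6) = [127/162, 509/648)
  'e': [7/9 + 1/108*5/6, 7/9 + 1/108*1/1) = [509/648, 85/108) <- contains code 1019/1296
  emit 'e', narrow to [509/648, 85/108)

Answer: 509/648 85/108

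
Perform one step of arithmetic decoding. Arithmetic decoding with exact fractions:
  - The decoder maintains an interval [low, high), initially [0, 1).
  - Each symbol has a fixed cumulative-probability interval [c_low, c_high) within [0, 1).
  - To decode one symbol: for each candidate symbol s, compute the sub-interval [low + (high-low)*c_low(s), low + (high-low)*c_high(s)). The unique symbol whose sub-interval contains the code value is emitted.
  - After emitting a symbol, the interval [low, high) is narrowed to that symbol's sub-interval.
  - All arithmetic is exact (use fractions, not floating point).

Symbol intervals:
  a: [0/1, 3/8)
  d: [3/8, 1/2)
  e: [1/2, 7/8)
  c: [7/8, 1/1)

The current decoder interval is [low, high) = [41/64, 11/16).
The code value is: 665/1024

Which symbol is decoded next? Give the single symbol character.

Answer: a

Derivation:
Interval width = high − low = 11/16 − 41/64 = 3/64
Scaled code = (code − low) / width = (665/1024 − 41/64) / 3/64 = 3/16
  a: [0/1, 3/8) ← scaled code falls here ✓
  d: [3/8, 1/2) 
  e: [1/2, 7/8) 
  c: [7/8, 1/1) 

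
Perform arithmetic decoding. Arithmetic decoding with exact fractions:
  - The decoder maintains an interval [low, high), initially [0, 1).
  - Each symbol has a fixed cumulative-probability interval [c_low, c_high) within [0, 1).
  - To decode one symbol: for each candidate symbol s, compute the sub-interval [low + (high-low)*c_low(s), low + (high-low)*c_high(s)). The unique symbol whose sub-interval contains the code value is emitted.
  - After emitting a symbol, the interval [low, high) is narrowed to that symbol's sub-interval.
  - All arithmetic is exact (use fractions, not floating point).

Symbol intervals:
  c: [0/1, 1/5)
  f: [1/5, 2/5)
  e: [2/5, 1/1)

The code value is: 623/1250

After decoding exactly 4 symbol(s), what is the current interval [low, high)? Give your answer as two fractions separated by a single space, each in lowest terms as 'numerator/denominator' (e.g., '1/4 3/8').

Step 1: interval [0/1, 1/1), width = 1/1 - 0/1 = 1/1
  'c': [0/1 + 1/1*0/1, 0/1 + 1/1*1/5) = [0/1, 1/5)
  'f': [0/1 + 1/1*1/5, 0/1 + 1/1*2/5) = [1/5, 2/5)
  'e': [0/1 + 1/1*2/5, 0/1 + 1/1*1/1) = [2/5, 1/1) <- contains code 623/1250
  emit 'e', narrow to [2/5, 1/1)
Step 2: interval [2/5, 1/1), width = 1/1 - 2/5 = 3/5
  'c': [2/5 + 3/5*0/1, 2/5 + 3/5*1/5) = [2/5, 13/25) <- contains code 623/1250
  'f': [2/5 + 3/5*1/5, 2/5 + 3/5*2/5) = [13/25, 16/25)
  'e': [2/5 + 3/5*2/5, 2/5 + 3/5*1/1) = [16/25, 1/1)
  emit 'c', narrow to [2/5, 13/25)
Step 3: interval [2/5, 13/25), width = 13/25 - 2/5 = 3/25
  'c': [2/5 + 3/25*0/1, 2/5 + 3/25*1/5) = [2/5, 53/125)
  'f': [2/5 + 3/25*1/5, 2/5 + 3/25*2/5) = [53/125, 56/125)
  'e': [2/5 + 3/25*2/5, 2/5 + 3/25*1/1) = [56/125, 13/25) <- contains code 623/1250
  emit 'e', narrow to [56/125, 13/25)
Step 4: interval [56/125, 13/25), width = 13/25 - 56/125 = 9/125
  'c': [56/125 + 9/125*0/1, 56/125 + 9/125*1/5) = [56/125, 289/625)
  'f': [56/125 + 9/125*1/5, 56/125 + 9/125*2/5) = [289/625, 298/625)
  'e': [56/125 + 9/125*2/5, 56/125 + 9/125*1/1) = [298/625, 13/25) <- contains code 623/1250
  emit 'e', narrow to [298/625, 13/25)

Answer: 298/625 13/25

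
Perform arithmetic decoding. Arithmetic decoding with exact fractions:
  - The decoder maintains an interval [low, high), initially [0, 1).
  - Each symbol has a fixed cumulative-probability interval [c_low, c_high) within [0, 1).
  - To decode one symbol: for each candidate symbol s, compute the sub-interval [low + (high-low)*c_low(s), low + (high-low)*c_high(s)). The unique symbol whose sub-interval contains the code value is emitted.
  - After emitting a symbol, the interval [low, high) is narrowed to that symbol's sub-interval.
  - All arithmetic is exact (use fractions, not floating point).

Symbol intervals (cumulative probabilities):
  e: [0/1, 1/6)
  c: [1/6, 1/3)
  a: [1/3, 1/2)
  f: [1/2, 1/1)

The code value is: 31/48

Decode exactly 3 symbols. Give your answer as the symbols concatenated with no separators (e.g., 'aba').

Step 1: interval [0/1, 1/1), width = 1/1 - 0/1 = 1/1
  'e': [0/1 + 1/1*0/1, 0/1 + 1/1*1/6) = [0/1, 1/6)
  'c': [0/1 + 1/1*1/6, 0/1 + 1/1*1/3) = [1/6, 1/3)
  'a': [0/1 + 1/1*1/3, 0/1 + 1/1*1/2) = [1/3, 1/2)
  'f': [0/1 + 1/1*1/2, 0/1 + 1/1*1/1) = [1/2, 1/1) <- contains code 31/48
  emit 'f', narrow to [1/2, 1/1)
Step 2: interval [1/2, 1/1), width = 1/1 - 1/2 = 1/2
  'e': [1/2 + 1/2*0/1, 1/2 + 1/2*1/6) = [1/2, 7/12)
  'c': [1/2 + 1/2*1/6, 1/2 + 1/2*1/3) = [7/12, 2/3) <- contains code 31/48
  'a': [1/2 + 1/2*1/3, 1/2 + 1/2*1/2) = [2/3, 3/4)
  'f': [1/2 + 1/2*1/2, 1/2 + 1/2*1/1) = [3/4, 1/1)
  emit 'c', narrow to [7/12, 2/3)
Step 3: interval [7/12, 2/3), width = 2/3 - 7/12 = 1/12
  'e': [7/12 + 1/12*0/1, 7/12 + 1/12*1/6) = [7/12, 43/72)
  'c': [7/12 + 1/12*1/6, 7/12 + 1/12*1/3) = [43/72, 11/18)
  'a': [7/12 + 1/12*1/3, 7/12 + 1/12*1/2) = [11/18, 5/8)
  'f': [7/12 + 1/12*1/2, 7/12 + 1/12*1/1) = [5/8, 2/3) <- contains code 31/48
  emit 'f', narrow to [5/8, 2/3)

Answer: fcf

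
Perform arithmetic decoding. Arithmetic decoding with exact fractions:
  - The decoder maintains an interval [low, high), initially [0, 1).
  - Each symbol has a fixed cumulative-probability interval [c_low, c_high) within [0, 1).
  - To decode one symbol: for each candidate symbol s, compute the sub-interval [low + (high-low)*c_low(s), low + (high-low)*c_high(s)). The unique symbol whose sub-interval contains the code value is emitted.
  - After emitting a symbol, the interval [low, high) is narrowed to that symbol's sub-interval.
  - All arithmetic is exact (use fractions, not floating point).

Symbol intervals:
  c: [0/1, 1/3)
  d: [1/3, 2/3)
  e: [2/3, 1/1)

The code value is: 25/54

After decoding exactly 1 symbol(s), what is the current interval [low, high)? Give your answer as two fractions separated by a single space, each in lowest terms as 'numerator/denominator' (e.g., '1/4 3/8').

Answer: 1/3 2/3

Derivation:
Step 1: interval [0/1, 1/1), width = 1/1 - 0/1 = 1/1
  'c': [0/1 + 1/1*0/1, 0/1 + 1/1*1/3) = [0/1, 1/3)
  'd': [0/1 + 1/1*1/3, 0/1 + 1/1*2/3) = [1/3, 2/3) <- contains code 25/54
  'e': [0/1 + 1/1*2/3, 0/1 + 1/1*1/1) = [2/3, 1/1)
  emit 'd', narrow to [1/3, 2/3)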